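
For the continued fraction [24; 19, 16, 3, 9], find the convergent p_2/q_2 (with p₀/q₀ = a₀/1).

7336/305

Using pₖ = aₖpₖ₋₁ + pₖ₋₂, qₖ = aₖqₖ₋₁ + qₖ₋₂ (with p₋₁=1, p₋₂=0, q₋₁=0, q₋₂=1):
  k=0: a=24, p=24, q=1
  k=1: a=19, p=457, q=19
  k=2: a=16, p=7336, q=305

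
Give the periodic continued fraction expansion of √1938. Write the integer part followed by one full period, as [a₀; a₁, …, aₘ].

[44; 44, 88]

a₀ = ⌊√1938⌋ = 44.
With m₀=0, d₀=1 and mₖ₊₁ = dₖaₖ − mₖ, dₖ₊₁ = (n − mₖ₊₁²)/dₖ, aₖ₊₁ = ⌊(a₀+mₖ₊₁)/dₖ₊₁⌋:
  k=1: m=44, d=2, a=44
  k=2: m=44, d=1, a=88
d=1 and a=2a₀=88 at k=2, so the next step gives (m, d) = (44, 2) again — its k=1 value — and the period has length 2.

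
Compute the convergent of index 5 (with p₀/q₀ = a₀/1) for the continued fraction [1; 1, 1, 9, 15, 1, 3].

Using pₖ = aₖpₖ₋₁ + pₖ₋₂, qₖ = aₖqₖ₋₁ + qₖ₋₂ (with p₋₁=1, p₋₂=0, q₋₁=0, q₋₂=1):
  k=0: a=1, p=1, q=1
  k=1: a=1, p=2, q=1
  k=2: a=1, p=3, q=2
  k=3: a=9, p=29, q=19
  k=4: a=15, p=438, q=287
  k=5: a=1, p=467, q=306

467/306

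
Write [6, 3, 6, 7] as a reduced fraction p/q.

Fold from the inside: start with 7/1.
  6 + 1/7 = 43/7
  3 + 7/43 = 136/43
  6 + 43/136 = 859/136

859/136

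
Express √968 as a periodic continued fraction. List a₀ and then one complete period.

[31; 8, 1, 6, 1, 8, 62]

a₀ = ⌊√968⌋ = 31.
With m₀=0, d₀=1 and mₖ₊₁ = dₖaₖ − mₖ, dₖ₊₁ = (n − mₖ₊₁²)/dₖ, aₖ₊₁ = ⌊(a₀+mₖ₊₁)/dₖ₊₁⌋:
  k=1: m=31, d=7, a=8
  k=2: m=25, d=49, a=1
  k=3: m=24, d=8, a=6
  k=4: m=24, d=49, a=1
  k=5: m=25, d=7, a=8
  k=6: m=31, d=1, a=62
d=1 and a=2a₀=62 at k=6, so the next step gives (m, d) = (31, 7) again — its k=1 value — and the period has length 6.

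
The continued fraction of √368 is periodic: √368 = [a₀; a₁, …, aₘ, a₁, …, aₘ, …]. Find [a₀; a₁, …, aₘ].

a₀ = ⌊√368⌋ = 19.
With m₀=0, d₀=1 and mₖ₊₁ = dₖaₖ − mₖ, dₖ₊₁ = (n − mₖ₊₁²)/dₖ, aₖ₊₁ = ⌊(a₀+mₖ₊₁)/dₖ₊₁⌋:
  k=1: m=19, d=7, a=5
  k=2: m=16, d=16, a=2
  k=3: m=16, d=7, a=5
  k=4: m=19, d=1, a=38
d=1 and a=2a₀=38 at k=4, so the next step gives (m, d) = (19, 7) again — its k=1 value — and the period has length 4.

[19; 5, 2, 5, 38]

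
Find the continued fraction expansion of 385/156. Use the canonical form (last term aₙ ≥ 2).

[2; 2, 7, 3, 3]

385 = 2·156 + 73
156 = 2·73 + 10
73 = 7·10 + 3
10 = 3·3 + 1
3 = 3·1 + 0  (stop)
So 385/156 = [2; 2, 7, 3, 3].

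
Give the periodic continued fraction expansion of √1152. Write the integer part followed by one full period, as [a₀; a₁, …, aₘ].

[33; 1, 15, 1, 66]

a₀ = ⌊√1152⌋ = 33.
With m₀=0, d₀=1 and mₖ₊₁ = dₖaₖ − mₖ, dₖ₊₁ = (n − mₖ₊₁²)/dₖ, aₖ₊₁ = ⌊(a₀+mₖ₊₁)/dₖ₊₁⌋:
  k=1: m=33, d=63, a=1
  k=2: m=30, d=4, a=15
  k=3: m=30, d=63, a=1
  k=4: m=33, d=1, a=66
d=1 and a=2a₀=66 at k=4, so the next step gives (m, d) = (33, 63) again — its k=1 value — and the period has length 4.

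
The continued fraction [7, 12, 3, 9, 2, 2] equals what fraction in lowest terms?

12739/1799

Fold from the inside: start with 2/1.
  2 + 1/2 = 5/2
  9 + 2/5 = 47/5
  3 + 5/47 = 146/47
  12 + 47/146 = 1799/146
  7 + 146/1799 = 12739/1799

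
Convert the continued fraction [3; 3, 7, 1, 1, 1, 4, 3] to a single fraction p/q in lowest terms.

3575/1077

Using pₖ = aₖpₖ₋₁ + pₖ₋₂ and qₖ = aₖqₖ₋₁ + qₖ₋₂:
  k=0: a=3, p=3, q=1
  k=1: a=3, p=10, q=3
  k=2: a=7, p=73, q=22
  k=3: a=1, p=83, q=25
  k=4: a=1, p=156, q=47
  k=5: a=1, p=239, q=72
  k=6: a=4, p=1112, q=335
  k=7: a=3, p=3575, q=1077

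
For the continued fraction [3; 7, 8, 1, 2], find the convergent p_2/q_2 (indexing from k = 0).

179/57

Using pₖ = aₖpₖ₋₁ + pₖ₋₂, qₖ = aₖqₖ₋₁ + qₖ₋₂ (with p₋₁=1, p₋₂=0, q₋₁=0, q₋₂=1):
  k=0: a=3, p=3, q=1
  k=1: a=7, p=22, q=7
  k=2: a=8, p=179, q=57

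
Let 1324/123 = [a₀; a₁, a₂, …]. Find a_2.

3

1324 = 10·123 + 94   →  a_0 = 10
123 = 1·94 + 29   →  a_1 = 1
94 = 3·29 + 7   →  a_2 = 3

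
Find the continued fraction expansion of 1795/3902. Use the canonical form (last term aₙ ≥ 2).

[0; 2, 5, 1, 3, 19, 4]

1795 = 0·3902 + 1795
3902 = 2·1795 + 312
1795 = 5·312 + 235
312 = 1·235 + 77
235 = 3·77 + 4
77 = 19·4 + 1
4 = 4·1 + 0  (stop)
So 1795/3902 = [0; 2, 5, 1, 3, 19, 4].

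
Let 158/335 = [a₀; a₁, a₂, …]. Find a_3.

158 = 0·335 + 158   →  a_0 = 0
335 = 2·158 + 19   →  a_1 = 2
158 = 8·19 + 6   →  a_2 = 8
19 = 3·6 + 1   →  a_3 = 3

3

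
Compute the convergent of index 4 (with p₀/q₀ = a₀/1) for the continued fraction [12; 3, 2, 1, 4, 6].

578/47

Using pₖ = aₖpₖ₋₁ + pₖ₋₂, qₖ = aₖqₖ₋₁ + qₖ₋₂ (with p₋₁=1, p₋₂=0, q₋₁=0, q₋₂=1):
  k=0: a=12, p=12, q=1
  k=1: a=3, p=37, q=3
  k=2: a=2, p=86, q=7
  k=3: a=1, p=123, q=10
  k=4: a=4, p=578, q=47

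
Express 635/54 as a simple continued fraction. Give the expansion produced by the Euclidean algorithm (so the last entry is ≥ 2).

[11; 1, 3, 6, 2]

635 = 11*54 + 41
54 = 1*41 + 13
41 = 3*13 + 2
13 = 6*2 + 1
2 = 2*1 + 0  (stop)
So 635/54 = [11; 1, 3, 6, 2].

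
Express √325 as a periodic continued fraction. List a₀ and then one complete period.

[18; 36]

a₀ = ⌊√325⌋ = 18.
With m₀=0, d₀=1 and mₖ₊₁ = dₖaₖ − mₖ, dₖ₊₁ = (n − mₖ₊₁²)/dₖ, aₖ₊₁ = ⌊(a₀+mₖ₊₁)/dₖ₊₁⌋:
  k=1: m=18, d=1, a=36
d=1 and a=2a₀=36 at k=1, so the next step gives (m, d) = (18, 1) again — its k=1 value — and the period has length 1.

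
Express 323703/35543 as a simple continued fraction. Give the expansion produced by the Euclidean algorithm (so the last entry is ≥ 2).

323703 = 9×35543 + 3816
35543 = 9×3816 + 1199
3816 = 3×1199 + 219
1199 = 5×219 + 104
219 = 2×104 + 11
104 = 9×11 + 5
11 = 2×5 + 1
5 = 5×1 + 0  (stop)
So 323703/35543 = [9; 9, 3, 5, 2, 9, 2, 5].

[9; 9, 3, 5, 2, 9, 2, 5]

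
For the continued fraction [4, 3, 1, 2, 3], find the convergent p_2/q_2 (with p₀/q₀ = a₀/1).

17/4

Using pₖ = aₖpₖ₋₁ + pₖ₋₂, qₖ = aₖqₖ₋₁ + qₖ₋₂ (with p₋₁=1, p₋₂=0, q₋₁=0, q₋₂=1):
  k=0: a=4, p=4, q=1
  k=1: a=3, p=13, q=3
  k=2: a=1, p=17, q=4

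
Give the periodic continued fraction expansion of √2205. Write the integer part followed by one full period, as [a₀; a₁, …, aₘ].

[46; 1, 22, 2, 22, 1, 92]

a₀ = ⌊√2205⌋ = 46.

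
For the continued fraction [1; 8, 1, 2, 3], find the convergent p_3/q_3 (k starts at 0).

Using pₖ = aₖpₖ₋₁ + pₖ₋₂, qₖ = aₖqₖ₋₁ + qₖ₋₂ (with p₋₁=1, p₋₂=0, q₋₁=0, q₋₂=1):
  k=0: a=1, p=1, q=1
  k=1: a=8, p=9, q=8
  k=2: a=1, p=10, q=9
  k=3: a=2, p=29, q=26

29/26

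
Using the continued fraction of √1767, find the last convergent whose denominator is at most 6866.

√1767 = [42; 28, 84, …] (period length 2).
Convergents:
  p_0/q_0 = 42/1
  p_1/q_1 = 1177/28
  p_2/q_2 = 98910/2353
  p_3/q_3 = 2770657/65912
q_2 = 2353 ≤ 6866 < 65912 = q_3, so the answer is 98910/2353.

98910/2353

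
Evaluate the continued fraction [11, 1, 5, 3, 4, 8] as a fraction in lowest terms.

Using pₖ = aₖpₖ₋₁ + pₖ₋₂ and qₖ = aₖqₖ₋₁ + qₖ₋₂:
  k=0: a=11, p=11, q=1
  k=1: a=1, p=12, q=1
  k=2: a=5, p=71, q=6
  k=3: a=3, p=225, q=19
  k=4: a=4, p=971, q=82
  k=5: a=8, p=7993, q=675

7993/675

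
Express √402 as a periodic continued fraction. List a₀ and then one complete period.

a₀ = ⌊√402⌋ = 20.

[20; 20, 40]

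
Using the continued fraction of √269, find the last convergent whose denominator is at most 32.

82/5

√269 = [16; 2, 2, 32, …] (period length 3).
Convergents:
  p_0/q_0 = 16/1
  p_1/q_1 = 33/2
  p_2/q_2 = 82/5
  p_3/q_3 = 2657/162
q_2 = 5 ≤ 32 < 162 = q_3, so the answer is 82/5.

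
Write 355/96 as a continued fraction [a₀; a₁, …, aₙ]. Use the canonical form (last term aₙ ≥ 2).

[3; 1, 2, 3, 4, 2]

355 = 3·96 + 67
96 = 1·67 + 29
67 = 2·29 + 9
29 = 3·9 + 2
9 = 4·2 + 1
2 = 2·1 + 0  (stop)
So 355/96 = [3; 1, 2, 3, 4, 2].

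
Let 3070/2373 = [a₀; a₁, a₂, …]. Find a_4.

3070 = 1·2373 + 697   →  a_0 = 1
2373 = 3·697 + 282   →  a_1 = 3
697 = 2·282 + 133   →  a_2 = 2
282 = 2·133 + 16   →  a_3 = 2
133 = 8·16 + 5   →  a_4 = 8

8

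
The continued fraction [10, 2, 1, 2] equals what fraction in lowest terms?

Fold from the inside: start with 2/1.
  1 + 1/2 = 3/2
  2 + 2/3 = 8/3
  10 + 3/8 = 83/8

83/8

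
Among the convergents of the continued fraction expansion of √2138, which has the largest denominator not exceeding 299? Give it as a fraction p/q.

5040/109

√2138 = [46; 4, 5, 5, 4, 92, …] (period length 5).
Convergents:
  p_0/q_0 = 46/1
  p_1/q_1 = 185/4
  p_2/q_2 = 971/21
  p_3/q_3 = 5040/109
  p_4/q_4 = 21131/457
q_3 = 109 ≤ 299 < 457 = q_4, so the answer is 5040/109.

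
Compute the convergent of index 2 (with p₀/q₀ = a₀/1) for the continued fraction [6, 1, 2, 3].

20/3

Using pₖ = aₖpₖ₋₁ + pₖ₋₂, qₖ = aₖqₖ₋₁ + qₖ₋₂ (with p₋₁=1, p₋₂=0, q₋₁=0, q₋₂=1):
  k=0: a=6, p=6, q=1
  k=1: a=1, p=7, q=1
  k=2: a=2, p=20, q=3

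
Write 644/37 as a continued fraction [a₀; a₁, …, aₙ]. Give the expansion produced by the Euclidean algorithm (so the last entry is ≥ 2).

644 = 17·37 + 15
37 = 2·15 + 7
15 = 2·7 + 1
7 = 7·1 + 0  (stop)
So 644/37 = [17; 2, 2, 7].

[17; 2, 2, 7]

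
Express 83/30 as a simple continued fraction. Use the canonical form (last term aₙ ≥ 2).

[2; 1, 3, 3, 2]

83 = 2*30 + 23
30 = 1*23 + 7
23 = 3*7 + 2
7 = 3*2 + 1
2 = 2*1 + 0  (stop)
So 83/30 = [2; 1, 3, 3, 2].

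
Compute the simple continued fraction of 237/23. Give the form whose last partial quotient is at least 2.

237 = 10*23 + 7
23 = 3*7 + 2
7 = 3*2 + 1
2 = 2*1 + 0  (stop)
So 237/23 = [10; 3, 3, 2].

[10; 3, 3, 2]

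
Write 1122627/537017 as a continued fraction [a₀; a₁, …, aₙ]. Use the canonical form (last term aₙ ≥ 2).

1122627 = 2*537017 + 48593
537017 = 11*48593 + 2494
48593 = 19*2494 + 1207
2494 = 2*1207 + 80
1207 = 15*80 + 7
80 = 11*7 + 3
7 = 2*3 + 1
3 = 3*1 + 0  (stop)
So 1122627/537017 = [2; 11, 19, 2, 15, 11, 2, 3].

[2; 11, 19, 2, 15, 11, 2, 3]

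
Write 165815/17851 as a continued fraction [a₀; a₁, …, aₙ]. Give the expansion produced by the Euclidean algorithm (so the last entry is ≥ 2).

[9; 3, 2, 6, 9, 14, 3]

165815 = 9·17851 + 5156
17851 = 3·5156 + 2383
5156 = 2·2383 + 390
2383 = 6·390 + 43
390 = 9·43 + 3
43 = 14·3 + 1
3 = 3·1 + 0  (stop)
So 165815/17851 = [9; 3, 2, 6, 9, 14, 3].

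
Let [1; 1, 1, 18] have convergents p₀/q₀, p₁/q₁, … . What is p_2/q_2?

3/2

Using pₖ = aₖpₖ₋₁ + pₖ₋₂, qₖ = aₖqₖ₋₁ + qₖ₋₂ (with p₋₁=1, p₋₂=0, q₋₁=0, q₋₂=1):
  k=0: a=1, p=1, q=1
  k=1: a=1, p=2, q=1
  k=2: a=1, p=3, q=2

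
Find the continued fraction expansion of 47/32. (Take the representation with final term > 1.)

[1; 2, 7, 2]

47 = 1×32 + 15
32 = 2×15 + 2
15 = 7×2 + 1
2 = 2×1 + 0  (stop)
So 47/32 = [1; 2, 7, 2].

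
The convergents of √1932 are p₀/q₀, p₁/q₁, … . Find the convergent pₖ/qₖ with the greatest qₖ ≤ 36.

967/22

√1932 = [43; 1, 20, 1, 86, …] (period length 4).
Convergents:
  p_0/q_0 = 43/1
  p_1/q_1 = 44/1
  p_2/q_2 = 923/21
  p_3/q_3 = 967/22
  p_4/q_4 = 84085/1913
q_3 = 22 ≤ 36 < 1913 = q_4, so the answer is 967/22.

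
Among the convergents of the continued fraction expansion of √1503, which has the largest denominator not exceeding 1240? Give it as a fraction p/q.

√1503 = [38; 1, 3, 3, 8, 3, 3, 1, 76, …] (period length 8).
Convergents:
  p_0/q_0 = 38/1
  p_1/q_1 = 39/1
  p_2/q_2 = 155/4
  p_3/q_3 = 504/13
  p_4/q_4 = 4187/108
  p_5/q_5 = 13065/337
  p_6/q_6 = 43382/1119
  p_7/q_7 = 56447/1456
q_6 = 1119 ≤ 1240 < 1456 = q_7, so the answer is 43382/1119.

43382/1119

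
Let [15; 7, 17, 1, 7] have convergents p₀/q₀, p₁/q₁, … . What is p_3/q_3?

1923/127

Using pₖ = aₖpₖ₋₁ + pₖ₋₂, qₖ = aₖqₖ₋₁ + qₖ₋₂ (with p₋₁=1, p₋₂=0, q₋₁=0, q₋₂=1):
  k=0: a=15, p=15, q=1
  k=1: a=7, p=106, q=7
  k=2: a=17, p=1817, q=120
  k=3: a=1, p=1923, q=127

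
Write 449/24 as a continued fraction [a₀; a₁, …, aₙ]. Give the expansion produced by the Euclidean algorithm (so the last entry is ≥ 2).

[18; 1, 2, 2, 3]

449 = 18·24 + 17
24 = 1·17 + 7
17 = 2·7 + 3
7 = 2·3 + 1
3 = 3·1 + 0  (stop)
So 449/24 = [18; 1, 2, 2, 3].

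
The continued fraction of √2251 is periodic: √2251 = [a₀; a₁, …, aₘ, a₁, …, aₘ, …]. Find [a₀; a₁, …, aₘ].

a₀ = ⌊√2251⌋ = 47.
With m₀=0, d₀=1 and mₖ₊₁ = dₖaₖ − mₖ, dₖ₊₁ = (n − mₖ₊₁²)/dₖ, aₖ₊₁ = ⌊(a₀+mₖ₊₁)/dₖ₊₁⌋:
  k=1: m=47, d=42, a=2
  k=2: m=37, d=21, a=4
  k=3: m=47, d=2, a=47
  k=4: m=47, d=21, a=4
  k=5: m=37, d=42, a=2
  k=6: m=47, d=1, a=94
d=1 and a=2a₀=94 at k=6, so the next step gives (m, d) = (47, 42) again — its k=1 value — and the period has length 6.

[47; 2, 4, 47, 4, 2, 94]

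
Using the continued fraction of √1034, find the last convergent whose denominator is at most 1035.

√1034 = [32; 6, 2, 2, 2, 6, 64, …] (period length 6).
Convergents:
  p_0/q_0 = 32/1
  p_1/q_1 = 193/6
  p_2/q_2 = 418/13
  p_3/q_3 = 1029/32
  p_4/q_4 = 2476/77
  p_5/q_5 = 15885/494
  p_6/q_6 = 1019116/31693
q_5 = 494 ≤ 1035 < 31693 = q_6, so the answer is 15885/494.

15885/494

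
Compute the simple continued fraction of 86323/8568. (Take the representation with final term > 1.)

86323 = 10×8568 + 643
8568 = 13×643 + 209
643 = 3×209 + 16
209 = 13×16 + 1
16 = 16×1 + 0  (stop)
So 86323/8568 = [10; 13, 3, 13, 16].

[10; 13, 3, 13, 16]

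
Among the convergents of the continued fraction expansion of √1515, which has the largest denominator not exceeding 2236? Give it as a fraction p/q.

39429/1013

√1515 = [38; 1, 11, 1, 76, …] (period length 4).
Convergents:
  p_0/q_0 = 38/1
  p_1/q_1 = 39/1
  p_2/q_2 = 467/12
  p_3/q_3 = 506/13
  p_4/q_4 = 38923/1000
  p_5/q_5 = 39429/1013
  p_6/q_6 = 472642/12143
q_5 = 1013 ≤ 2236 < 12143 = q_6, so the answer is 39429/1013.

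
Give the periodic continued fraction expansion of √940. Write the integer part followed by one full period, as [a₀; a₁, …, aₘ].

[30; 1, 1, 1, 14, 1, 1, 1, 60]

a₀ = ⌊√940⌋ = 30.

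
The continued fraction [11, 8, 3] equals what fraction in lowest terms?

278/25

Using pₖ = aₖpₖ₋₁ + pₖ₋₂ and qₖ = aₖqₖ₋₁ + qₖ₋₂:
  k=0: a=11, p=11, q=1
  k=1: a=8, p=89, q=8
  k=2: a=3, p=278, q=25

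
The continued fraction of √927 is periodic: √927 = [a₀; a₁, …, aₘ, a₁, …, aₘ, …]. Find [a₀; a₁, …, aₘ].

[30; 2, 4, 5, 3, 5, 4, 2, 60]

a₀ = ⌊√927⌋ = 30.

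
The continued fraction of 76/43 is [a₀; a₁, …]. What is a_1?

1

76 = 1·43 + 33   →  a_0 = 1
43 = 1·33 + 10   →  a_1 = 1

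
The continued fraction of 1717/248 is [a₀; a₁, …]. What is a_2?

1717 = 6·248 + 229   →  a_0 = 6
248 = 1·229 + 19   →  a_1 = 1
229 = 12·19 + 1   →  a_2 = 12

12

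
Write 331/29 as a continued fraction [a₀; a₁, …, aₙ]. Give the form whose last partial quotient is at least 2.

[11; 2, 2, 2, 2]

331 = 11*29 + 12
29 = 2*12 + 5
12 = 2*5 + 2
5 = 2*2 + 1
2 = 2*1 + 0  (stop)
So 331/29 = [11; 2, 2, 2, 2].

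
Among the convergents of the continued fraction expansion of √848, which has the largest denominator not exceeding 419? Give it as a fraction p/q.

7979/274

√848 = [29; 8, 3, 3, 3, 8, 58, …] (period length 6).
Convergents:
  p_0/q_0 = 29/1
  p_1/q_1 = 233/8
  p_2/q_2 = 728/25
  p_3/q_3 = 2417/83
  p_4/q_4 = 7979/274
  p_5/q_5 = 66249/2275
q_4 = 274 ≤ 419 < 2275 = q_5, so the answer is 7979/274.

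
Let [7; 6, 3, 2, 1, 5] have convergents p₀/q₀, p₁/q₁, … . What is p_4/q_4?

Using pₖ = aₖpₖ₋₁ + pₖ₋₂, qₖ = aₖqₖ₋₁ + qₖ₋₂ (with p₋₁=1, p₋₂=0, q₋₁=0, q₋₂=1):
  k=0: a=7, p=7, q=1
  k=1: a=6, p=43, q=6
  k=2: a=3, p=136, q=19
  k=3: a=2, p=315, q=44
  k=4: a=1, p=451, q=63

451/63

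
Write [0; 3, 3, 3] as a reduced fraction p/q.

Using pₖ = aₖpₖ₋₁ + pₖ₋₂ and qₖ = aₖqₖ₋₁ + qₖ₋₂:
  k=0: a=0, p=0, q=1
  k=1: a=3, p=1, q=3
  k=2: a=3, p=3, q=10
  k=3: a=3, p=10, q=33

10/33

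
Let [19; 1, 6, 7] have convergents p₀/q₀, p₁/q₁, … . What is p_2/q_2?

139/7

Using pₖ = aₖpₖ₋₁ + pₖ₋₂, qₖ = aₖqₖ₋₁ + qₖ₋₂ (with p₋₁=1, p₋₂=0, q₋₁=0, q₋₂=1):
  k=0: a=19, p=19, q=1
  k=1: a=1, p=20, q=1
  k=2: a=6, p=139, q=7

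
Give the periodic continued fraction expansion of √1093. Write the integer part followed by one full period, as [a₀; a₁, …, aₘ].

a₀ = ⌊√1093⌋ = 33.
With m₀=0, d₀=1 and mₖ₊₁ = dₖaₖ − mₖ, dₖ₊₁ = (n − mₖ₊₁²)/dₖ, aₖ₊₁ = ⌊(a₀+mₖ₊₁)/dₖ₊₁⌋:
  k=1: m=33, d=4, a=16
  k=2: m=31, d=33, a=1
  k=3: m=2, d=33, a=1
  k=4: m=31, d=4, a=16
  k=5: m=33, d=1, a=66
d=1 and a=2a₀=66 at k=5, so the next step gives (m, d) = (33, 4) again — its k=1 value — and the period has length 5.

[33; 16, 1, 1, 16, 66]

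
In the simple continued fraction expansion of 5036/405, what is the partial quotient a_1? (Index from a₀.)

5036 = 12·405 + 176   →  a_0 = 12
405 = 2·176 + 53   →  a_1 = 2

2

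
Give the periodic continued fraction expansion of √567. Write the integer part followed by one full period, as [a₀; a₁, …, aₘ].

[23; 1, 4, 3, 4, 1, 46]

a₀ = ⌊√567⌋ = 23.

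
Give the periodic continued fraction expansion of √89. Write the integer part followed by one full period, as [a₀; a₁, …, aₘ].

a₀ = ⌊√89⌋ = 9.
With m₀=0, d₀=1 and mₖ₊₁ = dₖaₖ − mₖ, dₖ₊₁ = (n − mₖ₊₁²)/dₖ, aₖ₊₁ = ⌊(a₀+mₖ₊₁)/dₖ₊₁⌋:
  k=1: m=9, d=8, a=2
  k=2: m=7, d=5, a=3
  k=3: m=8, d=5, a=3
  k=4: m=7, d=8, a=2
  k=5: m=9, d=1, a=18
d=1 and a=2a₀=18 at k=5, so the next step gives (m, d) = (9, 8) again — its k=1 value — and the period has length 5.

[9; 2, 3, 3, 2, 18]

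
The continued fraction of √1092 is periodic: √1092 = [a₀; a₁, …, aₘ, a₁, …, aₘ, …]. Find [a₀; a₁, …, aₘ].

a₀ = ⌊√1092⌋ = 33.
With m₀=0, d₀=1 and mₖ₊₁ = dₖaₖ − mₖ, dₖ₊₁ = (n − mₖ₊₁²)/dₖ, aₖ₊₁ = ⌊(a₀+mₖ₊₁)/dₖ₊₁⌋:
  k=1: m=33, d=3, a=22
  k=2: m=33, d=1, a=66
d=1 and a=2a₀=66 at k=2, so the next step gives (m, d) = (33, 3) again — its k=1 value — and the period has length 2.

[33; 22, 66]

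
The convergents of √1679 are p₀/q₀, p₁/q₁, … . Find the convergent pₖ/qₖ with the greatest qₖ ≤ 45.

1680/41

√1679 = [40; 1, 39, 1, 80, …] (period length 4).
Convergents:
  p_0/q_0 = 40/1
  p_1/q_1 = 41/1
  p_2/q_2 = 1639/40
  p_3/q_3 = 1680/41
  p_4/q_4 = 136039/3320
q_3 = 41 ≤ 45 < 3320 = q_4, so the answer is 1680/41.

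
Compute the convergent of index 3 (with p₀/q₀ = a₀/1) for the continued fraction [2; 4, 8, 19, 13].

1415/631

Using pₖ = aₖpₖ₋₁ + pₖ₋₂, qₖ = aₖqₖ₋₁ + qₖ₋₂ (with p₋₁=1, p₋₂=0, q₋₁=0, q₋₂=1):
  k=0: a=2, p=2, q=1
  k=1: a=4, p=9, q=4
  k=2: a=8, p=74, q=33
  k=3: a=19, p=1415, q=631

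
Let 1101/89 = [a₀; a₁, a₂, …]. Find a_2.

1101 = 12·89 + 33   →  a_0 = 12
89 = 2·33 + 23   →  a_1 = 2
33 = 1·23 + 10   →  a_2 = 1

1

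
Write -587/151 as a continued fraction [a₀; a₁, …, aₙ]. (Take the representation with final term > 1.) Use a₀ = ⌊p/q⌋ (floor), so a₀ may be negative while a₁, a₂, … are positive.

[-4; 8, 1, 7, 2]

-587 = -4*151 + 17
151 = 8*17 + 15
17 = 1*15 + 2
15 = 7*2 + 1
2 = 2*1 + 0  (stop)
So -587/151 = [-4; 8, 1, 7, 2].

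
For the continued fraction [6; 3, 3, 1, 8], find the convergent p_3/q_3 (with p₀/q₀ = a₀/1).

82/13

Using pₖ = aₖpₖ₋₁ + pₖ₋₂, qₖ = aₖqₖ₋₁ + qₖ₋₂ (with p₋₁=1, p₋₂=0, q₋₁=0, q₋₂=1):
  k=0: a=6, p=6, q=1
  k=1: a=3, p=19, q=3
  k=2: a=3, p=63, q=10
  k=3: a=1, p=82, q=13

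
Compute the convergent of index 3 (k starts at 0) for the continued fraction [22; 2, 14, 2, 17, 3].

1349/60

Using pₖ = aₖpₖ₋₁ + pₖ₋₂, qₖ = aₖqₖ₋₁ + qₖ₋₂ (with p₋₁=1, p₋₂=0, q₋₁=0, q₋₂=1):
  k=0: a=22, p=22, q=1
  k=1: a=2, p=45, q=2
  k=2: a=14, p=652, q=29
  k=3: a=2, p=1349, q=60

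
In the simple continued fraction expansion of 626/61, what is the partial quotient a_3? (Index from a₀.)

4

626 = 10·61 + 16   →  a_0 = 10
61 = 3·16 + 13   →  a_1 = 3
16 = 1·13 + 3   →  a_2 = 1
13 = 4·3 + 1   →  a_3 = 4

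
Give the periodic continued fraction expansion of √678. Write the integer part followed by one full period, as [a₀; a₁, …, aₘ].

a₀ = ⌊√678⌋ = 26.
With m₀=0, d₀=1 and mₖ₊₁ = dₖaₖ − mₖ, dₖ₊₁ = (n − mₖ₊₁²)/dₖ, aₖ₊₁ = ⌊(a₀+mₖ₊₁)/dₖ₊₁⌋:
  k=1: m=26, d=2, a=26
  k=2: m=26, d=1, a=52
d=1 and a=2a₀=52 at k=2, so the next step gives (m, d) = (26, 2) again — its k=1 value — and the period has length 2.

[26; 26, 52]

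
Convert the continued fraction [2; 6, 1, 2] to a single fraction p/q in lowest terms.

43/20

Using pₖ = aₖpₖ₋₁ + pₖ₋₂ and qₖ = aₖqₖ₋₁ + qₖ₋₂:
  k=0: a=2, p=2, q=1
  k=1: a=6, p=13, q=6
  k=2: a=1, p=15, q=7
  k=3: a=2, p=43, q=20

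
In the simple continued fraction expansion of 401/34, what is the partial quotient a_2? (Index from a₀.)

401 = 11·34 + 27   →  a_0 = 11
34 = 1·27 + 7   →  a_1 = 1
27 = 3·7 + 6   →  a_2 = 3

3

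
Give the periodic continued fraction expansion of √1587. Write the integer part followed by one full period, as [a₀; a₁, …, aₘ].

[39; 1, 5, 7, 13, 7, 5, 1, 78]

a₀ = ⌊√1587⌋ = 39.
With m₀=0, d₀=1 and mₖ₊₁ = dₖaₖ − mₖ, dₖ₊₁ = (n − mₖ₊₁²)/dₖ, aₖ₊₁ = ⌊(a₀+mₖ₊₁)/dₖ₊₁⌋:
  k=1: m=39, d=66, a=1
  k=2: m=27, d=13, a=5
  k=3: m=38, d=11, a=7
  k=4: m=39, d=6, a=13
  k=5: m=39, d=11, a=7
  k=6: m=38, d=13, a=5
  k=7: m=27, d=66, a=1
  k=8: m=39, d=1, a=78
d=1 and a=2a₀=78 at k=8, so the next step gives (m, d) = (39, 66) again — its k=1 value — and the period has length 8.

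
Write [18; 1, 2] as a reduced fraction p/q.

Using pₖ = aₖpₖ₋₁ + pₖ₋₂ and qₖ = aₖqₖ₋₁ + qₖ₋₂:
  k=0: a=18, p=18, q=1
  k=1: a=1, p=19, q=1
  k=2: a=2, p=56, q=3

56/3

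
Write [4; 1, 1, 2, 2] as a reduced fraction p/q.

55/12

Fold from the inside: start with 2/1.
  2 + 1/2 = 5/2
  1 + 2/5 = 7/5
  1 + 5/7 = 12/7
  4 + 7/12 = 55/12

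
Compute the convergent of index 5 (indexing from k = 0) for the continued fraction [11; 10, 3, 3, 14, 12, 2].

197295/17779

Using pₖ = aₖpₖ₋₁ + pₖ₋₂, qₖ = aₖqₖ₋₁ + qₖ₋₂ (with p₋₁=1, p₋₂=0, q₋₁=0, q₋₂=1):
  k=0: a=11, p=11, q=1
  k=1: a=10, p=111, q=10
  k=2: a=3, p=344, q=31
  k=3: a=3, p=1143, q=103
  k=4: a=14, p=16346, q=1473
  k=5: a=12, p=197295, q=17779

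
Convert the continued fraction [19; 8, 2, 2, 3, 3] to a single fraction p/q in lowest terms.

Using pₖ = aₖpₖ₋₁ + pₖ₋₂ and qₖ = aₖqₖ₋₁ + qₖ₋₂:
  k=0: a=19, p=19, q=1
  k=1: a=8, p=153, q=8
  k=2: a=2, p=325, q=17
  k=3: a=2, p=803, q=42
  k=4: a=3, p=2734, q=143
  k=5: a=3, p=9005, q=471

9005/471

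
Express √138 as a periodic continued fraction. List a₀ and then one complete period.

a₀ = ⌊√138⌋ = 11.
With m₀=0, d₀=1 and mₖ₊₁ = dₖaₖ − mₖ, dₖ₊₁ = (n − mₖ₊₁²)/dₖ, aₖ₊₁ = ⌊(a₀+mₖ₊₁)/dₖ₊₁⌋:
  k=1: m=11, d=17, a=1
  k=2: m=6, d=6, a=2
  k=3: m=6, d=17, a=1
  k=4: m=11, d=1, a=22
d=1 and a=2a₀=22 at k=4, so the next step gives (m, d) = (11, 17) again — its k=1 value — and the period has length 4.

[11; 1, 2, 1, 22]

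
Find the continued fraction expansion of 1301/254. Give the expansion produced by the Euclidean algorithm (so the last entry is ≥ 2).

1301 = 5*254 + 31
254 = 8*31 + 6
31 = 5*6 + 1
6 = 6*1 + 0  (stop)
So 1301/254 = [5; 8, 5, 6].

[5; 8, 5, 6]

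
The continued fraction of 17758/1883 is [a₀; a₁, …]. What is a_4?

17758 = 9·1883 + 811   →  a_0 = 9
1883 = 2·811 + 261   →  a_1 = 2
811 = 3·261 + 28   →  a_2 = 3
261 = 9·28 + 9   →  a_3 = 9
28 = 3·9 + 1   →  a_4 = 3

3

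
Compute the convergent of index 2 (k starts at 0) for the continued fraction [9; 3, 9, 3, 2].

Using pₖ = aₖpₖ₋₁ + pₖ₋₂, qₖ = aₖqₖ₋₁ + qₖ₋₂ (with p₋₁=1, p₋₂=0, q₋₁=0, q₋₂=1):
  k=0: a=9, p=9, q=1
  k=1: a=3, p=28, q=3
  k=2: a=9, p=261, q=28

261/28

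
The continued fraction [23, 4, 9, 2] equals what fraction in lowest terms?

Fold from the inside: start with 2/1.
  9 + 1/2 = 19/2
  4 + 2/19 = 78/19
  23 + 19/78 = 1813/78

1813/78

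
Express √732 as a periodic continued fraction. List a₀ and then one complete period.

a₀ = ⌊√732⌋ = 27.
With m₀=0, d₀=1 and mₖ₊₁ = dₖaₖ − mₖ, dₖ₊₁ = (n − mₖ₊₁²)/dₖ, aₖ₊₁ = ⌊(a₀+mₖ₊₁)/dₖ₊₁⌋:
  k=1: m=27, d=3, a=18
  k=2: m=27, d=1, a=54
d=1 and a=2a₀=54 at k=2, so the next step gives (m, d) = (27, 3) again — its k=1 value — and the period has length 2.

[27; 18, 54]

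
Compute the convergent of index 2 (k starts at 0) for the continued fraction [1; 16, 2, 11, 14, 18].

35/33

Using pₖ = aₖpₖ₋₁ + pₖ₋₂, qₖ = aₖqₖ₋₁ + qₖ₋₂ (with p₋₁=1, p₋₂=0, q₋₁=0, q₋₂=1):
  k=0: a=1, p=1, q=1
  k=1: a=16, p=17, q=16
  k=2: a=2, p=35, q=33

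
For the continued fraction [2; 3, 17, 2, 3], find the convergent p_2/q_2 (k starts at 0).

121/52

Using pₖ = aₖpₖ₋₁ + pₖ₋₂, qₖ = aₖqₖ₋₁ + qₖ₋₂ (with p₋₁=1, p₋₂=0, q₋₁=0, q₋₂=1):
  k=0: a=2, p=2, q=1
  k=1: a=3, p=7, q=3
  k=2: a=17, p=121, q=52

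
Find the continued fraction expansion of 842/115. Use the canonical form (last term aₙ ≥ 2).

[7; 3, 9, 4]

842 = 7·115 + 37
115 = 3·37 + 4
37 = 9·4 + 1
4 = 4·1 + 0  (stop)
So 842/115 = [7; 3, 9, 4].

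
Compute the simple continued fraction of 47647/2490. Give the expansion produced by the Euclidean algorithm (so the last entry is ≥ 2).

47647 = 19·2490 + 337
2490 = 7·337 + 131
337 = 2·131 + 75
131 = 1·75 + 56
75 = 1·56 + 19
56 = 2·19 + 18
19 = 1·18 + 1
18 = 18·1 + 0  (stop)
So 47647/2490 = [19; 7, 2, 1, 1, 2, 1, 18].

[19; 7, 2, 1, 1, 2, 1, 18]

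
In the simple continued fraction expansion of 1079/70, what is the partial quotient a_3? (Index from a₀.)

2

1079 = 15·70 + 29   →  a_0 = 15
70 = 2·29 + 12   →  a_1 = 2
29 = 2·12 + 5   →  a_2 = 2
12 = 2·5 + 2   →  a_3 = 2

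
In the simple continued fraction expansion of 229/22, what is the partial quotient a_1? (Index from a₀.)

2

229 = 10·22 + 9   →  a_0 = 10
22 = 2·9 + 4   →  a_1 = 2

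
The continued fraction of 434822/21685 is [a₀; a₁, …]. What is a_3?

434822 = 20·21685 + 1122   →  a_0 = 20
21685 = 19·1122 + 367   →  a_1 = 19
1122 = 3·367 + 21   →  a_2 = 3
367 = 17·21 + 10   →  a_3 = 17

17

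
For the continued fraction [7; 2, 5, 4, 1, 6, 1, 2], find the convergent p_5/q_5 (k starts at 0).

Using pₖ = aₖpₖ₋₁ + pₖ₋₂, qₖ = aₖqₖ₋₁ + qₖ₋₂ (with p₋₁=1, p₋₂=0, q₋₁=0, q₋₂=1):
  k=0: a=7, p=7, q=1
  k=1: a=2, p=15, q=2
  k=2: a=5, p=82, q=11
  k=3: a=4, p=343, q=46
  k=4: a=1, p=425, q=57
  k=5: a=6, p=2893, q=388

2893/388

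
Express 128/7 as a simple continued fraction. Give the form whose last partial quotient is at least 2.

128 = 18·7 + 2
7 = 3·2 + 1
2 = 2·1 + 0  (stop)
So 128/7 = [18; 3, 2].

[18; 3, 2]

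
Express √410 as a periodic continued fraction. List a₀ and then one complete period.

[20; 4, 40]

a₀ = ⌊√410⌋ = 20.
With m₀=0, d₀=1 and mₖ₊₁ = dₖaₖ − mₖ, dₖ₊₁ = (n − mₖ₊₁²)/dₖ, aₖ₊₁ = ⌊(a₀+mₖ₊₁)/dₖ₊₁⌋:
  k=1: m=20, d=10, a=4
  k=2: m=20, d=1, a=40
d=1 and a=2a₀=40 at k=2, so the next step gives (m, d) = (20, 10) again — its k=1 value — and the period has length 2.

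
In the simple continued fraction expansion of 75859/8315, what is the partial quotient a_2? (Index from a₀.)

75859 = 9·8315 + 1024   →  a_0 = 9
8315 = 8·1024 + 123   →  a_1 = 8
1024 = 8·123 + 40   →  a_2 = 8

8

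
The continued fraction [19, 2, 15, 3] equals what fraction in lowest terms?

1851/95

Using pₖ = aₖpₖ₋₁ + pₖ₋₂ and qₖ = aₖqₖ₋₁ + qₖ₋₂:
  k=0: a=19, p=19, q=1
  k=1: a=2, p=39, q=2
  k=2: a=15, p=604, q=31
  k=3: a=3, p=1851, q=95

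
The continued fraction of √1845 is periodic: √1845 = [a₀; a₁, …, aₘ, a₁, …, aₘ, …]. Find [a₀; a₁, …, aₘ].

[42; 1, 20, 2, 20, 1, 84]

a₀ = ⌊√1845⌋ = 42.
With m₀=0, d₀=1 and mₖ₊₁ = dₖaₖ − mₖ, dₖ₊₁ = (n − mₖ₊₁²)/dₖ, aₖ₊₁ = ⌊(a₀+mₖ₊₁)/dₖ₊₁⌋:
  k=1: m=42, d=81, a=1
  k=2: m=39, d=4, a=20
  k=3: m=41, d=41, a=2
  k=4: m=41, d=4, a=20
  k=5: m=39, d=81, a=1
  k=6: m=42, d=1, a=84
d=1 and a=2a₀=84 at k=6, so the next step gives (m, d) = (42, 81) again — its k=1 value — and the period has length 6.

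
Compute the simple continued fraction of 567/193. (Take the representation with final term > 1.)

567 = 2*193 + 181
193 = 1*181 + 12
181 = 15*12 + 1
12 = 12*1 + 0  (stop)
So 567/193 = [2; 1, 15, 12].

[2; 1, 15, 12]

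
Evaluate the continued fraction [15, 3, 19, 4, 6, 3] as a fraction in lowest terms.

Using pₖ = aₖpₖ₋₁ + pₖ₋₂ and qₖ = aₖqₖ₋₁ + qₖ₋₂:
  k=0: a=15, p=15, q=1
  k=1: a=3, p=46, q=3
  k=2: a=19, p=889, q=58
  k=3: a=4, p=3602, q=235
  k=4: a=6, p=22501, q=1468
  k=5: a=3, p=71105, q=4639

71105/4639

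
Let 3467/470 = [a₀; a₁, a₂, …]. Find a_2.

1

3467 = 7·470 + 177   →  a_0 = 7
470 = 2·177 + 116   →  a_1 = 2
177 = 1·116 + 61   →  a_2 = 1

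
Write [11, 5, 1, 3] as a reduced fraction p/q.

257/23

Fold from the inside: start with 3/1.
  1 + 1/3 = 4/3
  5 + 3/4 = 23/4
  11 + 4/23 = 257/23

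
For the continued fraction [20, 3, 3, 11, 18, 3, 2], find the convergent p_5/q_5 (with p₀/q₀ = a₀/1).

Using pₖ = aₖpₖ₋₁ + pₖ₋₂, qₖ = aₖqₖ₋₁ + qₖ₋₂ (with p₋₁=1, p₋₂=0, q₋₁=0, q₋₂=1):
  k=0: a=20, p=20, q=1
  k=1: a=3, p=61, q=3
  k=2: a=3, p=203, q=10
  k=3: a=11, p=2294, q=113
  k=4: a=18, p=41495, q=2044
  k=5: a=3, p=126779, q=6245

126779/6245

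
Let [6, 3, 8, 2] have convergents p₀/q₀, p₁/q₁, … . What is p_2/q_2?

158/25

Using pₖ = aₖpₖ₋₁ + pₖ₋₂, qₖ = aₖqₖ₋₁ + qₖ₋₂ (with p₋₁=1, p₋₂=0, q₋₁=0, q₋₂=1):
  k=0: a=6, p=6, q=1
  k=1: a=3, p=19, q=3
  k=2: a=8, p=158, q=25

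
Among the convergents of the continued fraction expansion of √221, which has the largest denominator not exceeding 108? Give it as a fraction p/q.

1442/97

√221 = [14; 1, 6, 2, 6, 1, 28, …] (period length 6).
Convergents:
  p_0/q_0 = 14/1
  p_1/q_1 = 15/1
  p_2/q_2 = 104/7
  p_3/q_3 = 223/15
  p_4/q_4 = 1442/97
  p_5/q_5 = 1665/112
q_4 = 97 ≤ 108 < 112 = q_5, so the answer is 1442/97.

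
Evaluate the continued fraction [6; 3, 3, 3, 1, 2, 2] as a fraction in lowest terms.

1771/281

Using pₖ = aₖpₖ₋₁ + pₖ₋₂ and qₖ = aₖqₖ₋₁ + qₖ₋₂:
  k=0: a=6, p=6, q=1
  k=1: a=3, p=19, q=3
  k=2: a=3, p=63, q=10
  k=3: a=3, p=208, q=33
  k=4: a=1, p=271, q=43
  k=5: a=2, p=750, q=119
  k=6: a=2, p=1771, q=281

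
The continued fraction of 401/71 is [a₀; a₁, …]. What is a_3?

401 = 5·71 + 46   →  a_0 = 5
71 = 1·46 + 25   →  a_1 = 1
46 = 1·25 + 21   →  a_2 = 1
25 = 1·21 + 4   →  a_3 = 1

1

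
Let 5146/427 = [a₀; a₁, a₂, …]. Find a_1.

5146 = 12·427 + 22   →  a_0 = 12
427 = 19·22 + 9   →  a_1 = 19

19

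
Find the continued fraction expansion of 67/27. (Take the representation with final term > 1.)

67 = 2·27 + 13
27 = 2·13 + 1
13 = 13·1 + 0  (stop)
So 67/27 = [2; 2, 13].

[2; 2, 13]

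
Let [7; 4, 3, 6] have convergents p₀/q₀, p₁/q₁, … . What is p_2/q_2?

94/13

Using pₖ = aₖpₖ₋₁ + pₖ₋₂, qₖ = aₖqₖ₋₁ + qₖ₋₂ (with p₋₁=1, p₋₂=0, q₋₁=0, q₋₂=1):
  k=0: a=7, p=7, q=1
  k=1: a=4, p=29, q=4
  k=2: a=3, p=94, q=13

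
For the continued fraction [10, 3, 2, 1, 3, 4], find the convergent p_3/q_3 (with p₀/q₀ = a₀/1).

103/10

Using pₖ = aₖpₖ₋₁ + pₖ₋₂, qₖ = aₖqₖ₋₁ + qₖ₋₂ (with p₋₁=1, p₋₂=0, q₋₁=0, q₋₂=1):
  k=0: a=10, p=10, q=1
  k=1: a=3, p=31, q=3
  k=2: a=2, p=72, q=7
  k=3: a=1, p=103, q=10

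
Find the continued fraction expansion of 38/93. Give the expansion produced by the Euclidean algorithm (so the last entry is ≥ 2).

[0; 2, 2, 4, 4]

38 = 0*93 + 38
93 = 2*38 + 17
38 = 2*17 + 4
17 = 4*4 + 1
4 = 4*1 + 0  (stop)
So 38/93 = [0; 2, 2, 4, 4].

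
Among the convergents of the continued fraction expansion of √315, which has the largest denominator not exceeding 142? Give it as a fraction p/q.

√315 = [17; 1, 2, 1, 34, …] (period length 4).
Convergents:
  p_0/q_0 = 17/1
  p_1/q_1 = 18/1
  p_2/q_2 = 53/3
  p_3/q_3 = 71/4
  p_4/q_4 = 2467/139
  p_5/q_5 = 2538/143
q_4 = 139 ≤ 142 < 143 = q_5, so the answer is 2467/139.

2467/139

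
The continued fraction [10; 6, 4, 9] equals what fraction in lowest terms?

Using pₖ = aₖpₖ₋₁ + pₖ₋₂ and qₖ = aₖqₖ₋₁ + qₖ₋₂:
  k=0: a=10, p=10, q=1
  k=1: a=6, p=61, q=6
  k=2: a=4, p=254, q=25
  k=3: a=9, p=2347, q=231

2347/231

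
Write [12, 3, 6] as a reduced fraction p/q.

234/19

Using pₖ = aₖpₖ₋₁ + pₖ₋₂ and qₖ = aₖqₖ₋₁ + qₖ₋₂:
  k=0: a=12, p=12, q=1
  k=1: a=3, p=37, q=3
  k=2: a=6, p=234, q=19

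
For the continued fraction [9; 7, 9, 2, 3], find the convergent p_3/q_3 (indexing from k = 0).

1234/135

Using pₖ = aₖpₖ₋₁ + pₖ₋₂, qₖ = aₖqₖ₋₁ + qₖ₋₂ (with p₋₁=1, p₋₂=0, q₋₁=0, q₋₂=1):
  k=0: a=9, p=9, q=1
  k=1: a=7, p=64, q=7
  k=2: a=9, p=585, q=64
  k=3: a=2, p=1234, q=135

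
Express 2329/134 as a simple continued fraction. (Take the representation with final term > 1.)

2329 = 17×134 + 51
134 = 2×51 + 32
51 = 1×32 + 19
32 = 1×19 + 13
19 = 1×13 + 6
13 = 2×6 + 1
6 = 6×1 + 0  (stop)
So 2329/134 = [17; 2, 1, 1, 1, 2, 6].

[17; 2, 1, 1, 1, 2, 6]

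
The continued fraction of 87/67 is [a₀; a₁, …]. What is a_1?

3

87 = 1·67 + 20   →  a_0 = 1
67 = 3·20 + 7   →  a_1 = 3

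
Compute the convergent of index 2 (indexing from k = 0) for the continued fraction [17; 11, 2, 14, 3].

Using pₖ = aₖpₖ₋₁ + pₖ₋₂, qₖ = aₖqₖ₋₁ + qₖ₋₂ (with p₋₁=1, p₋₂=0, q₋₁=0, q₋₂=1):
  k=0: a=17, p=17, q=1
  k=1: a=11, p=188, q=11
  k=2: a=2, p=393, q=23

393/23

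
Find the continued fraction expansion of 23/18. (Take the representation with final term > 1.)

[1; 3, 1, 1, 2]

23 = 1*18 + 5
18 = 3*5 + 3
5 = 1*3 + 2
3 = 1*2 + 1
2 = 2*1 + 0  (stop)
So 23/18 = [1; 3, 1, 1, 2].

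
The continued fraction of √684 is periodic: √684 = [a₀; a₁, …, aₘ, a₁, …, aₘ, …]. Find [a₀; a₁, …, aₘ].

[26; 6, 1, 1, 12, 1, 1, 6, 52]

a₀ = ⌊√684⌋ = 26.
With m₀=0, d₀=1 and mₖ₊₁ = dₖaₖ − mₖ, dₖ₊₁ = (n − mₖ₊₁²)/dₖ, aₖ₊₁ = ⌊(a₀+mₖ₊₁)/dₖ₊₁⌋:
  k=1: m=26, d=8, a=6
  k=2: m=22, d=25, a=1
  k=3: m=3, d=27, a=1
  k=4: m=24, d=4, a=12
  k=5: m=24, d=27, a=1
  k=6: m=3, d=25, a=1
  k=7: m=22, d=8, a=6
  k=8: m=26, d=1, a=52
d=1 and a=2a₀=52 at k=8, so the next step gives (m, d) = (26, 8) again — its k=1 value — and the period has length 8.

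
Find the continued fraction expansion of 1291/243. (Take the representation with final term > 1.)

[5; 3, 5, 15]

1291 = 5*243 + 76
243 = 3*76 + 15
76 = 5*15 + 1
15 = 15*1 + 0  (stop)
So 1291/243 = [5; 3, 5, 15].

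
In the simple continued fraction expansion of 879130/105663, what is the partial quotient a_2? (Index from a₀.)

879130 = 8·105663 + 33826   →  a_0 = 8
105663 = 3·33826 + 4185   →  a_1 = 3
33826 = 8·4185 + 346   →  a_2 = 8

8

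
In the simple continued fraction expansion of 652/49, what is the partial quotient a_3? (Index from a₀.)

1

652 = 13·49 + 15   →  a_0 = 13
49 = 3·15 + 4   →  a_1 = 3
15 = 3·4 + 3   →  a_2 = 3
4 = 1·3 + 1   →  a_3 = 1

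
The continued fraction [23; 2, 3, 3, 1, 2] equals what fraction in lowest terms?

Using pₖ = aₖpₖ₋₁ + pₖ₋₂ and qₖ = aₖqₖ₋₁ + qₖ₋₂:
  k=0: a=23, p=23, q=1
  k=1: a=2, p=47, q=2
  k=2: a=3, p=164, q=7
  k=3: a=3, p=539, q=23
  k=4: a=1, p=703, q=30
  k=5: a=2, p=1945, q=83

1945/83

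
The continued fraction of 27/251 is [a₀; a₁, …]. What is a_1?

27 = 0·251 + 27   →  a_0 = 0
251 = 9·27 + 8   →  a_1 = 9

9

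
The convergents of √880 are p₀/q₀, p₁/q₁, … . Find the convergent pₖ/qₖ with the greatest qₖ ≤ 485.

√880 = [29; 1, 1, 1, 58, …] (period length 4).
Convergents:
  p_0/q_0 = 29/1
  p_1/q_1 = 30/1
  p_2/q_2 = 59/2
  p_3/q_3 = 89/3
  p_4/q_4 = 5221/176
  p_5/q_5 = 5310/179
  p_6/q_6 = 10531/355
  p_7/q_7 = 15841/534
q_6 = 355 ≤ 485 < 534 = q_7, so the answer is 10531/355.

10531/355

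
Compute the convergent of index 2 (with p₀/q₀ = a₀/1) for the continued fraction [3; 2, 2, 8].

17/5

Using pₖ = aₖpₖ₋₁ + pₖ₋₂, qₖ = aₖqₖ₋₁ + qₖ₋₂ (with p₋₁=1, p₋₂=0, q₋₁=0, q₋₂=1):
  k=0: a=3, p=3, q=1
  k=1: a=2, p=7, q=2
  k=2: a=2, p=17, q=5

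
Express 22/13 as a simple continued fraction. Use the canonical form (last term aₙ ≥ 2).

22 = 1*13 + 9
13 = 1*9 + 4
9 = 2*4 + 1
4 = 4*1 + 0  (stop)
So 22/13 = [1; 1, 2, 4].

[1; 1, 2, 4]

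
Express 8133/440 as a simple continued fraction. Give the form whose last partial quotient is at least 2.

8133 = 18*440 + 213
440 = 2*213 + 14
213 = 15*14 + 3
14 = 4*3 + 2
3 = 1*2 + 1
2 = 2*1 + 0  (stop)
So 8133/440 = [18; 2, 15, 4, 1, 2].

[18; 2, 15, 4, 1, 2]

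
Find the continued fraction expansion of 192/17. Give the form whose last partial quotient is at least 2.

[11; 3, 2, 2]

192 = 11*17 + 5
17 = 3*5 + 2
5 = 2*2 + 1
2 = 2*1 + 0  (stop)
So 192/17 = [11; 3, 2, 2].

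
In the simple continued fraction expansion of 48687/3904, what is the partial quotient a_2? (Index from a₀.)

48687 = 12·3904 + 1839   →  a_0 = 12
3904 = 2·1839 + 226   →  a_1 = 2
1839 = 8·226 + 31   →  a_2 = 8

8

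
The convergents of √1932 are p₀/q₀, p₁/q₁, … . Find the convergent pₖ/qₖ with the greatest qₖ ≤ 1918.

√1932 = [43; 1, 20, 1, 86, …] (period length 4).
Convergents:
  p_0/q_0 = 43/1
  p_1/q_1 = 44/1
  p_2/q_2 = 923/21
  p_3/q_3 = 967/22
  p_4/q_4 = 84085/1913
  p_5/q_5 = 85052/1935
q_4 = 1913 ≤ 1918 < 1935 = q_5, so the answer is 84085/1913.

84085/1913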